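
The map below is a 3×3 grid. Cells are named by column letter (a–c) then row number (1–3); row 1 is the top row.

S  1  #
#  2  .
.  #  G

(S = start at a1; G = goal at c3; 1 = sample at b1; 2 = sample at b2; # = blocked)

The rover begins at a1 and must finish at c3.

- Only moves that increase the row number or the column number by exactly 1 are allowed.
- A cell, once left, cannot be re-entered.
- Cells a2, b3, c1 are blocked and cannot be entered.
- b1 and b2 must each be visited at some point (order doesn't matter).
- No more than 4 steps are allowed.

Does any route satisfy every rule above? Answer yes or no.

yes

One route that works: a1 → b1 → b2 → c2 → c3.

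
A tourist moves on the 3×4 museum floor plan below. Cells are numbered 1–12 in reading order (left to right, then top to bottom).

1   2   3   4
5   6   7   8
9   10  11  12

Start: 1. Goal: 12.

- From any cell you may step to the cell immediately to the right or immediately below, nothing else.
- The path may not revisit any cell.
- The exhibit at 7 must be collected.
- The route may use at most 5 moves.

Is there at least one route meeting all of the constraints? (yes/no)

yes

One route that works: 1 → 5 → 6 → 7 → 11 → 12.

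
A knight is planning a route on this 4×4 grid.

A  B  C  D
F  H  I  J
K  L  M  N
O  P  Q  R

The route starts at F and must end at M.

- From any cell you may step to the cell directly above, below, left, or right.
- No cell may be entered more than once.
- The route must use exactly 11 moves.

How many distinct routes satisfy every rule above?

26

Need simple routes of exactly 11 moves from F to M (Manhattan distance 3, so 4 moves are spent on a detour and 4 undoing it).
Branch systematically from the start, pruning whenever the remaining move budget drops below the Manhattan distance to M or differs from it in parity. Grouping the completions by first move — via A: 9; via K: 11; via H: 6 — and summing: 9 + 11 + 6 = 26.
That gives 26 routes.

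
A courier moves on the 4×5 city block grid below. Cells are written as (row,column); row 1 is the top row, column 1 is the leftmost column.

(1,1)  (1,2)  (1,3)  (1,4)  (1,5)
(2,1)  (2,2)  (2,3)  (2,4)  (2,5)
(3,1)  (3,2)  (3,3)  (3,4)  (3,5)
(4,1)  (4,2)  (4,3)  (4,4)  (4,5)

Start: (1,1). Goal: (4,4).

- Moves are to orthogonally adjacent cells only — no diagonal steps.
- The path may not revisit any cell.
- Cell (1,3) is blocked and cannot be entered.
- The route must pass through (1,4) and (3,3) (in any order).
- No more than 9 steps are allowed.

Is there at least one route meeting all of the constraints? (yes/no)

Even ignoring the no-revisit rule, getting from (1,1) to (4,4), taking the cheapest ordering (1,1) → (1,4) → (3,3) → (4,4) needs at least 5 + 3 + 2 = 10 moves (fewest moves per leg, detouring around blocked cells), which exceeds the 9-move limit.

no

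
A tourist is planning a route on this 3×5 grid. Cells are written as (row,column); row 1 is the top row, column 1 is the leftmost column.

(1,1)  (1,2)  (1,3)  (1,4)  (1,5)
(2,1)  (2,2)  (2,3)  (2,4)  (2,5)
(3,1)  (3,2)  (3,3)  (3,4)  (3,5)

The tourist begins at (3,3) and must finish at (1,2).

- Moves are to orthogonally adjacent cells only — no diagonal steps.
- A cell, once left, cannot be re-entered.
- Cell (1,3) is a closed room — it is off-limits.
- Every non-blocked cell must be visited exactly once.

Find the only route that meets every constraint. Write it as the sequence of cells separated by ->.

Need to visit all 14 open cells exactly once, starting at (3,3) and ending at (1,2).
Cell (3,5) has only two open neighbours ((2,5) and (3,4)), so the path must pass straight through it: one of those is the cell it's entered from and the other is where it exits.
Route from (3,3): right 2 to (3,5), up 2 to (1,5), left 1 to (1,4), down 1 to (2,4), left 2 to (2,2), down 1 to (3,2), left 1 to (3,1), up 2 to (1,1), right 1 to (1,2) — 13 moves in all.
Check: all 14 open cells covered.

(3,3) -> (3,4) -> (3,5) -> (2,5) -> (1,5) -> (1,4) -> (2,4) -> (2,3) -> (2,2) -> (3,2) -> (3,1) -> (2,1) -> (1,1) -> (1,2)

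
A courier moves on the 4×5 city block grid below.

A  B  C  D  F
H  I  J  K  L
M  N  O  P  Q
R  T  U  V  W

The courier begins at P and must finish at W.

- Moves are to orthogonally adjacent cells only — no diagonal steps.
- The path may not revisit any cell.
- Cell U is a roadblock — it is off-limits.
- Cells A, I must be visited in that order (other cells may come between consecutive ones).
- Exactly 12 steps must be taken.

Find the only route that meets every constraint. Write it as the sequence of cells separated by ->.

P -> O -> N -> M -> H -> A -> B -> I -> J -> K -> L -> Q -> W

The waypoints must appear in the order A, I, with no cell reused.
Route from P: 3× left (reaching M), 2× up (reaching A), right to B, down to I, 3× right (reaching L), 2× down (reaching W) — 12 moves in all.
Check: order respected (A at step 5, I at step 7); 12 moves as required.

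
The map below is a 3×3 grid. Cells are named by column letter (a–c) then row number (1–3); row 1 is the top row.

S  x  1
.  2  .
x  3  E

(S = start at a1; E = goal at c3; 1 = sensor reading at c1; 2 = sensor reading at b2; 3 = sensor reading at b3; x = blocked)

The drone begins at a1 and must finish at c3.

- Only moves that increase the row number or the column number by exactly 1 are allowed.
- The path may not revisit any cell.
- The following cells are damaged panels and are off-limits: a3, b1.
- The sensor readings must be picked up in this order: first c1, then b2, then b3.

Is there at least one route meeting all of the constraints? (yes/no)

no

b2 lies to the left of c1, so going from c1 to b2 would need a leftward move — but moves only go right/down, so c1 cannot be visited before b2.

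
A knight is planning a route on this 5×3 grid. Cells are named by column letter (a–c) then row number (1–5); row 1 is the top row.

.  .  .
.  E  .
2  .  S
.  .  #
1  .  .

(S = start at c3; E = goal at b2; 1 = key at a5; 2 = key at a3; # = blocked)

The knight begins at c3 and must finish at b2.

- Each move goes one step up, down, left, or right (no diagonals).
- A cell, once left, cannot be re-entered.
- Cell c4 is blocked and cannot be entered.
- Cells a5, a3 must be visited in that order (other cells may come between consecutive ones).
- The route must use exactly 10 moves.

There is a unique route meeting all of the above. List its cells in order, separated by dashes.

The waypoints must appear in the order a5, a3, with no cell reused.
Route from c3: left to b3, 2× down (reaching b5), left to a5, 4× up (reaching a1), right to b1, down to b2 — 10 moves in all.
Check: order respected (1 at step 4, 2 at step 6); 10 moves as required.

c3 - b3 - b4 - b5 - a5 - a4 - a3 - a2 - a1 - b1 - b2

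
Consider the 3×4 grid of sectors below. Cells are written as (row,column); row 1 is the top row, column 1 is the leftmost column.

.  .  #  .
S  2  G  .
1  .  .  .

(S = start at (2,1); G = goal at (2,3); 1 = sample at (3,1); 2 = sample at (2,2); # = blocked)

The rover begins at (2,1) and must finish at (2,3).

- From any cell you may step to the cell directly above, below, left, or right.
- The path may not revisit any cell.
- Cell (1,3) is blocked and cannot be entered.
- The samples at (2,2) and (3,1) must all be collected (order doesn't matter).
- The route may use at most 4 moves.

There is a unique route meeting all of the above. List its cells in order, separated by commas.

Any route must reach (2,2) and (3,1) and still end at (2,3) within 4 moves, so the order of the required stops is forced.
Route from (2,1): down to (3,1), right to (3,2), up to (2,2), right to (2,3) — 4 moves in all.
Check: all required cells visited; 4 ≤ 4 moves.

(2,1), (3,1), (3,2), (2,2), (2,3)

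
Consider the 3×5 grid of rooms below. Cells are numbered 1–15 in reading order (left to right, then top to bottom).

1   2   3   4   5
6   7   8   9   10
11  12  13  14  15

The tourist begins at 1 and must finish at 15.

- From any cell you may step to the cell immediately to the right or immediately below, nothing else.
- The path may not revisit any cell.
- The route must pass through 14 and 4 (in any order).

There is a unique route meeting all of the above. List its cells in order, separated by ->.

Moves only go right or down, so the column and row indices never decrease.
Route from 1: right 3 to 4, down 2 to 14, right 1 to 15 — 6 moves in all.
Check: all required cells visited.

1 -> 2 -> 3 -> 4 -> 9 -> 14 -> 15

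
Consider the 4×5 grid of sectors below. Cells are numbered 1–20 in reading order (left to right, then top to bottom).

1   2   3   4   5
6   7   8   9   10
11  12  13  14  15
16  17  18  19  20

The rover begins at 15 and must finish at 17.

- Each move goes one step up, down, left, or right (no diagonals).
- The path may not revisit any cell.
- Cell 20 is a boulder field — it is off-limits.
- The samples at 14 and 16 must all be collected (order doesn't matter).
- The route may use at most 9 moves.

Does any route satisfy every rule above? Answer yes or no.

One route that works: 15 → 14 → 13 → 12 → 11 → 16 → 17.

yes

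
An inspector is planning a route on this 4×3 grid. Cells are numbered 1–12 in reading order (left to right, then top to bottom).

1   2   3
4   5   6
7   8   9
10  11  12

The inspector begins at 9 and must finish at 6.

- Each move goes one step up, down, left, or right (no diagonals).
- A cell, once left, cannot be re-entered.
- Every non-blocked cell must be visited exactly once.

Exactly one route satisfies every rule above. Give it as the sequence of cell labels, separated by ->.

Need to visit all 12 open cells exactly once, starting at 9 and ending at 6.
Cell 10 has only two open neighbours (7 and 11), so the path must pass straight through it: one of those is the cell it's entered from and the other is where it exits.
Route from 9: down 1 to 12, left 2 to 10, up 1 to 7, right 1 to 8, up 1 to 5, left 1 to 4, up 1 to 1, right 2 to 3, down 1 to 6 — 11 moves in all.
Check: all 12 open cells covered.

9 -> 12 -> 11 -> 10 -> 7 -> 8 -> 5 -> 4 -> 1 -> 2 -> 3 -> 6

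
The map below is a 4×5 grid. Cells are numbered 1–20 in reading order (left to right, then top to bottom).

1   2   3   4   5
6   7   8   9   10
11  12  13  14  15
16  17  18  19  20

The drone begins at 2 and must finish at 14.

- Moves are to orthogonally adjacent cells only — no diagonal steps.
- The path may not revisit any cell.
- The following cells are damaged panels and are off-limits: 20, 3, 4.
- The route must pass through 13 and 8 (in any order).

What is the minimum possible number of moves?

Any route passes through 13 and 8 in some order between 2 and 14. Summing Manhattan distances along each leg and taking the cheapest ordering (2 → 8 → 13 → 14) gives a lower bound of 2 + 1 + 1 = 4 moves.
A route of 4 moves achieves this: 2 → 7 → 8 → 13 → 14.
Since 4 matches the lower bound, it is optimal.

4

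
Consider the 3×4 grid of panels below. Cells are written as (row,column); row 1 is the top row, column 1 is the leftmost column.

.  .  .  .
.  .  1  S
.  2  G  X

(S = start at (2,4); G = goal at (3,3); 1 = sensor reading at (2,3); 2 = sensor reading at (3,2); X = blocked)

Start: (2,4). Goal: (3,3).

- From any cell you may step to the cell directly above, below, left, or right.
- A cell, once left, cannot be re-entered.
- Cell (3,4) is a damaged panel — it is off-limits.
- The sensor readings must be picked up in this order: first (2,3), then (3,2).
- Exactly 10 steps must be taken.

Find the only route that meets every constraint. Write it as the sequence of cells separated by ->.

The waypoints must appear in the order (2,3), (3,2), with no cell reused.
Route from (2,4): up to (1,4), left to (1,3), down to (2,3), left to (2,2), up to (1,2), left to (1,1), 2× down (reaching (3,1)), 2× right (reaching (3,3)) — 10 moves in all.
Check: order respected (1 at step 3, 2 at step 9); 10 moves as required.

(2,4) -> (1,4) -> (1,3) -> (2,3) -> (2,2) -> (1,2) -> (1,1) -> (2,1) -> (3,1) -> (3,2) -> (3,3)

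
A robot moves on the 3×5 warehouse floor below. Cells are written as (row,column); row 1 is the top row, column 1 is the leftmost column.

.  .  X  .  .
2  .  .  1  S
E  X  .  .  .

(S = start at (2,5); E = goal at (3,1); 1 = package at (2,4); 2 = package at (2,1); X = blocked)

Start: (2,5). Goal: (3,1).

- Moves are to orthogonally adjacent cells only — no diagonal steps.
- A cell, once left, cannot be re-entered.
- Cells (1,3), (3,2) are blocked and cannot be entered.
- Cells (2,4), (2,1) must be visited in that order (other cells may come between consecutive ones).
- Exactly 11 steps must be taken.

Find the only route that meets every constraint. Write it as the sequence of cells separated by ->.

(2,5) -> (1,5) -> (1,4) -> (2,4) -> (3,4) -> (3,3) -> (2,3) -> (2,2) -> (1,2) -> (1,1) -> (2,1) -> (3,1)

The waypoints must appear in the order (2,4), (2,1), with no cell reused.
Route from (2,5): up to (1,5), left to (1,4), 2× down (reaching (3,4)), left to (3,3), up to (2,3), left to (2,2), up to (1,2), left to (1,1), 2× down (reaching (3,1)) — 11 moves in all.
Check: order respected (1 at step 3, 2 at step 10); 11 moves as required.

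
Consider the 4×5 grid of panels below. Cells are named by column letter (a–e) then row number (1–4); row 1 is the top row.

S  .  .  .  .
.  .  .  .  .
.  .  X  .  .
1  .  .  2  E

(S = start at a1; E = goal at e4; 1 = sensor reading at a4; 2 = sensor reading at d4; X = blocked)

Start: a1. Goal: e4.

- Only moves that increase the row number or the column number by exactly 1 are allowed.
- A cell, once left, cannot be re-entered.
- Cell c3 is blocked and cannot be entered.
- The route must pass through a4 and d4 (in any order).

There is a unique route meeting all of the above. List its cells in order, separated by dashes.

a1 - a2 - a3 - a4 - b4 - c4 - d4 - e4

Moves only go right or down, so the column and row indices never decrease.
Route from a1: 3× down (reaching a4), 4× right (reaching e4) — 7 moves in all.
Check: all required cells visited.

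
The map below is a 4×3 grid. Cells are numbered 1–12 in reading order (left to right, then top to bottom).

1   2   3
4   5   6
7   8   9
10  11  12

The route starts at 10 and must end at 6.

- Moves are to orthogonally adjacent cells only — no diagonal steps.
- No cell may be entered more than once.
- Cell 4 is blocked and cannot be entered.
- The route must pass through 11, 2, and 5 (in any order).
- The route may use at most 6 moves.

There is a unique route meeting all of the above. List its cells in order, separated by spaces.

The 6-move cap with required stops at 11, 2, 5 leaves no slack for detours.
Route from 10: right 1 to 11, up 3 to 2, right 1 to 3, down 1 to 6 — 6 moves in all.
Check: all required cells visited; 6 ≤ 6 moves.

10 11 8 5 2 3 6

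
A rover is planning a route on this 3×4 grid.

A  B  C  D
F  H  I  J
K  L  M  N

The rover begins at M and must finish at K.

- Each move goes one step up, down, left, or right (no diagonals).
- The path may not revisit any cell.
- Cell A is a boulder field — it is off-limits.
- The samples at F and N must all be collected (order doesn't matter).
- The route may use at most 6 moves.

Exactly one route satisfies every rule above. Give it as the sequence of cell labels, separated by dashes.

The 6-move cap with required stops at F, N leaves no slack for detours.
Route from M: right 1 to N, up 1 to J, left 3 to F, down 1 to K — 6 moves in all.
Check: all required cells visited; 6 ≤ 6 moves.

M - N - J - I - H - F - K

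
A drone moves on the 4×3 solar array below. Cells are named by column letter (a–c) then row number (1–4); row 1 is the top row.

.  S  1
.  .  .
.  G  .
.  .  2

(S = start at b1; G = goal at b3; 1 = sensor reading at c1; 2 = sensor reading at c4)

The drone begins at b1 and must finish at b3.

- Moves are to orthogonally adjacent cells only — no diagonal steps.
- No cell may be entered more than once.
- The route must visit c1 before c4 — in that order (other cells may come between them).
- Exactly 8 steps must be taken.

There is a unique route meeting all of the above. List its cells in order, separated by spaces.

b1 c1 c2 c3 c4 b4 a4 a3 b3

The waypoints must appear in the order c1, c4, with no cell reused.
Route from b1: right 1 to c1, down 3 to c4, left 2 to a4, up 1 to a3, right 1 to b3 — 8 moves in all.
Check: order respected (1 at step 1, 2 at step 4); 8 moves as required.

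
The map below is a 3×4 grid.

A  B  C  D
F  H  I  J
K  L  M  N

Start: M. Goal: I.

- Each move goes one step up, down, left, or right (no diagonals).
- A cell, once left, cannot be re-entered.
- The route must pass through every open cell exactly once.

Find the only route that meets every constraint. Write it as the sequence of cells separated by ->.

Need to visit all 12 open cells exactly once, starting at M and ending at I.
Route from M: right to N, 2× up (reaching D), 3× left (reaching A), 2× down (reaching K), right to L, up to H, right to I — 11 moves in all.
Check: all 12 open cells covered.

M -> N -> J -> D -> C -> B -> A -> F -> K -> L -> H -> I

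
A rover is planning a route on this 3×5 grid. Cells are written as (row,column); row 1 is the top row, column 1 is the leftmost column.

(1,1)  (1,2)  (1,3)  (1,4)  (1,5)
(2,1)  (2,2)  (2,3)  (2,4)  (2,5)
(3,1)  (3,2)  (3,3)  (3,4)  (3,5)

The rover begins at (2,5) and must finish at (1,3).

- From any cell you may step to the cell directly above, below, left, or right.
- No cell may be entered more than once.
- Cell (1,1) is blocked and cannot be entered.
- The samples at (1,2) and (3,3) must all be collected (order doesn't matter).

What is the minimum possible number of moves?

7

Any route passes through (1,2) and (3,3) in some order between (2,5) and (1,3). Summing Manhattan distances along each leg and taking the cheapest ordering ((2,5) → (3,3) → (1,2) → (1,3)) gives a lower bound of 3 + 3 + 1 = 7 moves.
A route of 7 moves achieves this: (2,5) → (3,5) → (3,4) → (3,3) → (2,3) → (2,2) → (1,2) → (1,3).
Since 7 matches the lower bound, it is optimal.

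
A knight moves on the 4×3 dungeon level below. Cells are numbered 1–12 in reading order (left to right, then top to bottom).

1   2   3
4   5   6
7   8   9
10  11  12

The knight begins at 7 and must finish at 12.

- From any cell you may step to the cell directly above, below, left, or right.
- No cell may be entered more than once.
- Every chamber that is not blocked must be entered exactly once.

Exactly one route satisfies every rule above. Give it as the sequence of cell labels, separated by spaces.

Need to visit all 12 open cells exactly once, starting at 7 and ending at 12.
Cell 3 has only two open neighbours (6 and 2), so the path must pass straight through it: one of those is the cell it's entered from and the other is where it exits.
Route from 7: down to 10, right to 11, 2× up (reaching 5), left to 4, up to 1, 2× right (reaching 3), 3× down (reaching 12) — 11 moves in all.
Check: all 12 open cells covered.

7 10 11 8 5 4 1 2 3 6 9 12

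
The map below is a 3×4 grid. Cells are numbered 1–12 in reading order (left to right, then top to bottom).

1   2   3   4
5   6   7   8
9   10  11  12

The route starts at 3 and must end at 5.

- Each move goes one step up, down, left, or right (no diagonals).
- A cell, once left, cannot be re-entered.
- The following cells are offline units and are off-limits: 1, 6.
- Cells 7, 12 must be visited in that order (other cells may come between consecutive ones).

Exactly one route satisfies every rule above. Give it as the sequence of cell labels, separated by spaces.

3 7 8 12 11 10 9 5

The waypoints must appear in the order 7, 12, with no cell reused.
Route from 3: down 1 to 7, right 1 to 8, down 1 to 12, left 3 to 9, up 1 to 5 — 7 moves in all.
Check: order respected (7 at step 1, 12 at step 3).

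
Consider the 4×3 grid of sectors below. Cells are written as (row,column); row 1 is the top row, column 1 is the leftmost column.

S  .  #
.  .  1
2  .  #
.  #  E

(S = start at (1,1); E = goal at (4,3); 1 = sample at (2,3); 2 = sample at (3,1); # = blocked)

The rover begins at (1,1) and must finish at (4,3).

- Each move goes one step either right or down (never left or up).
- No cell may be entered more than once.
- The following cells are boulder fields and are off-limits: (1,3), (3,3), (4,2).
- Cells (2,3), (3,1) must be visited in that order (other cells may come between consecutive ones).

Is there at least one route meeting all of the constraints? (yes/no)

(3,1) lies to the left of (2,3), so going from (2,3) to (3,1) would need a leftward move — but moves only go right/down, so (2,3) cannot be visited before (3,1).

no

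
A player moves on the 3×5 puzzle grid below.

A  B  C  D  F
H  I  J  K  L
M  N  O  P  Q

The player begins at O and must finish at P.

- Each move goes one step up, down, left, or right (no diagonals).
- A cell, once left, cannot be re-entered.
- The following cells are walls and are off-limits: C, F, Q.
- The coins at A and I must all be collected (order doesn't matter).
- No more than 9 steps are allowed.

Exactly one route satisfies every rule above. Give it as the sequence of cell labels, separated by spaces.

The 9-move cap with required stops at A, I leaves no slack for detours.
Route from O: 2× left (reaching M), 2× up (reaching A), right to B, down to I, 2× right (reaching K), down to P — 9 moves in all.
Check: all required cells visited; 9 ≤ 9 moves.

O N M H A B I J K P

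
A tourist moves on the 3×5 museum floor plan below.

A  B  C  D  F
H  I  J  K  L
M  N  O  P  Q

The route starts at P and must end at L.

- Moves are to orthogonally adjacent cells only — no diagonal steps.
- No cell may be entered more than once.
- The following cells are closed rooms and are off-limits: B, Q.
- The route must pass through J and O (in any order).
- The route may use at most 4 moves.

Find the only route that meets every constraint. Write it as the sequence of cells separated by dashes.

The budget equals the shortest possible length, so every move has to be on a shortest route through the required cells.
Route from P: left to O, up to J, 2× right (reaching L) — 4 moves in all.
Check: all required cells visited; 4 ≤ 4 moves.

P - O - J - K - L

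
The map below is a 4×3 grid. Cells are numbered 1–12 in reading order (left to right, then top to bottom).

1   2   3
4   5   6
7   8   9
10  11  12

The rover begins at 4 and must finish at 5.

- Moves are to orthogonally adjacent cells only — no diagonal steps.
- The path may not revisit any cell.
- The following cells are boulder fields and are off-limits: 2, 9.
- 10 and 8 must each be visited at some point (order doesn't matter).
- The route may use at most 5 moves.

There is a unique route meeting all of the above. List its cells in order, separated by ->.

4 -> 7 -> 10 -> 11 -> 8 -> 5

The budget equals the shortest possible length, so every move has to be on a shortest route through the required cells.
Route from 4: 2× down (reaching 10), right to 11, 2× up (reaching 5) — 5 moves in all.
Check: all required cells visited; 5 ≤ 5 moves.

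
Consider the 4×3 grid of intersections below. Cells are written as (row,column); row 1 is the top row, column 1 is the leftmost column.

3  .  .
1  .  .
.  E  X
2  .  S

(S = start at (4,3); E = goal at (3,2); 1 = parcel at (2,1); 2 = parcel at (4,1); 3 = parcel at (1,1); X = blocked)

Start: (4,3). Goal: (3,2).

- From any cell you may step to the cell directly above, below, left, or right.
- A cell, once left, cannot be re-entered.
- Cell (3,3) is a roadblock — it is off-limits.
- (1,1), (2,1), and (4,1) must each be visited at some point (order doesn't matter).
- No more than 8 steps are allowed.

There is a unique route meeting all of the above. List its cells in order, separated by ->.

Any route must reach (1,1), (2,1), and (4,1) and still end at (3,2) within 8 moves, so the order of the required stops is forced.
Route from (4,3): 2× left (reaching (4,1)), 3× up (reaching (1,1)), right to (1,2), 2× down (reaching (3,2)) — 8 moves in all.
Check: all required cells visited; 8 ≤ 8 moves.

(4,3) -> (4,2) -> (4,1) -> (3,1) -> (2,1) -> (1,1) -> (1,2) -> (2,2) -> (3,2)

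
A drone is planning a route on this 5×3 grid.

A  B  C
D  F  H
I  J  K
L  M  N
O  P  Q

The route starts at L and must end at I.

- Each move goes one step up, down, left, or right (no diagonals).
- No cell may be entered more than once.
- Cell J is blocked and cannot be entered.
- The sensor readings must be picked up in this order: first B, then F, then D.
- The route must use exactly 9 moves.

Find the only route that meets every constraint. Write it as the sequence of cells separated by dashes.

L - M - N - K - H - C - B - F - D - I

The waypoints must appear in the order B, F, D, with no cell reused.
Route from L: right 2 to N, up 3 to C, left 1 to B, down 1 to F, left 1 to D, down 1 to I — 9 moves in all.
Check: order respected (B at step 6, F at step 7, D at step 8); 9 moves as required.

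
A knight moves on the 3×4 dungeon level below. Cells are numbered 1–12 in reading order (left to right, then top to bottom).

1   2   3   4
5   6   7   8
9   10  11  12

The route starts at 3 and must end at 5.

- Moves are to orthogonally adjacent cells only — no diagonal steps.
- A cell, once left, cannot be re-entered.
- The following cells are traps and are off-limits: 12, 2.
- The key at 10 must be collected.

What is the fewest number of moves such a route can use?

Any route passes through 10 somewhere between 3 and 5. Summing Manhattan distances along the two legs (3 → 10 → 5) gives a lower bound of 3 + 2 = 5 moves.
A route of 5 moves achieves this: 3 → 7 → 11 → 10 → 6 → 5.
Since 5 matches the lower bound, it is optimal.

5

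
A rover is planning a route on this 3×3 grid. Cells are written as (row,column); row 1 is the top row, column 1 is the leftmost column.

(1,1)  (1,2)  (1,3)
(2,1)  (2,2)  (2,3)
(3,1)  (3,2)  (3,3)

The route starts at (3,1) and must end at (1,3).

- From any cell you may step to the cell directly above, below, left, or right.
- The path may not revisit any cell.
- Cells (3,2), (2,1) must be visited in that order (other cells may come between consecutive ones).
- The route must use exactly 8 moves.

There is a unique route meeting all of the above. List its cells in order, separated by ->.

(3,1) -> (3,2) -> (3,3) -> (2,3) -> (2,2) -> (2,1) -> (1,1) -> (1,2) -> (1,3)

The waypoints must appear in the order (3,2), (2,1), with no cell reused.
Route from (3,1): right 2 to (3,3), up 1 to (2,3), left 2 to (2,1), up 1 to (1,1), right 2 to (1,3) — 8 moves in all.
Check: order respected ((3,2) at step 1, (2,1) at step 5); 8 moves as required.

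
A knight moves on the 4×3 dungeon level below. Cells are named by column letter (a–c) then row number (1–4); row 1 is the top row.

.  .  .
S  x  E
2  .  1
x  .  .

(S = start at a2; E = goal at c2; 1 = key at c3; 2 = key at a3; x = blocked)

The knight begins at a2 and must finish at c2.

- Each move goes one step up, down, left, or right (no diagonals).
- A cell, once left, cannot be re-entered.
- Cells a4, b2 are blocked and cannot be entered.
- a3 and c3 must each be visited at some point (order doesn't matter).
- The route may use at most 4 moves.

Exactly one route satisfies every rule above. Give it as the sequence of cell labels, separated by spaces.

The budget equals the shortest possible length, so every move has to be on a shortest route through the required cells.
Route from a2: down to a3, 2× right (reaching c3), up to c2 — 4 moves in all.
Check: all required cells visited; 4 ≤ 4 moves.

a2 a3 b3 c3 c2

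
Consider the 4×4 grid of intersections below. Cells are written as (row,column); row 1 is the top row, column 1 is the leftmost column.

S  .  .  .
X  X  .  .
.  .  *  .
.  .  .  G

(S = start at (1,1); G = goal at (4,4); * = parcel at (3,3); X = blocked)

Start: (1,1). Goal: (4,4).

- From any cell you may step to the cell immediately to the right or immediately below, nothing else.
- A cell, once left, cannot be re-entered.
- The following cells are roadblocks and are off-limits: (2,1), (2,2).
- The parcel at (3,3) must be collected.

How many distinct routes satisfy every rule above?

2

A right/down-only route from (1,1) to (4,4) makes exactly 3 down-moves and 3 right-moves in some order.
With no other constraints that would be C(6,3) = 20 routes.
Split at (3,3) and multiply the segment counts (each segment already excludes blocked cells): (1,1)→(3,3): 1; (3,3)→(4,4): 2; product = 2.
That gives 2 routes.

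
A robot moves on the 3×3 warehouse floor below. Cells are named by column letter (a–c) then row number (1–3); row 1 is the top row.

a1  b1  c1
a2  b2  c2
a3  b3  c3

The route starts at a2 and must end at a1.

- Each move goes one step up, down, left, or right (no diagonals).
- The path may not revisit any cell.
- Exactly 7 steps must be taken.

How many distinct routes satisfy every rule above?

Need simple routes of exactly 7 moves from a2 to a1 (Manhattan distance 1, so 3 moves are spent on a detour and 3 undoing it).
Enumerating: a2 a3 b3 b2 c2 c1 b1 a1 | a2 a3 b3 c3 c2 c1 b1 a1 | a2 a3 b3 c3 c2 b2 b1 a1 | a2 b2 b3 c3 c2 c1 b1 a1.
That gives 4 routes.

4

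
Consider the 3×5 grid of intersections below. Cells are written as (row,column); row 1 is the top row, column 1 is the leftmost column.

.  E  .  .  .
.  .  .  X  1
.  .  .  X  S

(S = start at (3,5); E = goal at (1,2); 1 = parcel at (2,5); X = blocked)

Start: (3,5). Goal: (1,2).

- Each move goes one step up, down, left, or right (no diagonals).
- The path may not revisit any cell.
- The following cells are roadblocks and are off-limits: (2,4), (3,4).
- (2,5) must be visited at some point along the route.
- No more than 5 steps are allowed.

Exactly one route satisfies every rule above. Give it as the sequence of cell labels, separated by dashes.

The 5-move cap with required stops at (2,5) leaves no slack for detours.
Route from (3,5): up 2 to (1,5), left 3 to (1,2) — 5 moves in all.
Check: all required cells visited; 5 ≤ 5 moves.

(3,5) - (2,5) - (1,5) - (1,4) - (1,3) - (1,2)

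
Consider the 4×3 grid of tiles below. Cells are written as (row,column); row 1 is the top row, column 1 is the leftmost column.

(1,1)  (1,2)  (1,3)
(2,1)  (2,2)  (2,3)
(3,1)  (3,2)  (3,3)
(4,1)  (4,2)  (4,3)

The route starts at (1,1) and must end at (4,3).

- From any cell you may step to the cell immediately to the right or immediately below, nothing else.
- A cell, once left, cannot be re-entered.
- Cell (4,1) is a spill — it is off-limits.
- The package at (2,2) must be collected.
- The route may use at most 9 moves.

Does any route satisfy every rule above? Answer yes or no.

yes

One route that works: (1,1) → (2,1) → (2,2) → (3,2) → (4,2) → (4,3).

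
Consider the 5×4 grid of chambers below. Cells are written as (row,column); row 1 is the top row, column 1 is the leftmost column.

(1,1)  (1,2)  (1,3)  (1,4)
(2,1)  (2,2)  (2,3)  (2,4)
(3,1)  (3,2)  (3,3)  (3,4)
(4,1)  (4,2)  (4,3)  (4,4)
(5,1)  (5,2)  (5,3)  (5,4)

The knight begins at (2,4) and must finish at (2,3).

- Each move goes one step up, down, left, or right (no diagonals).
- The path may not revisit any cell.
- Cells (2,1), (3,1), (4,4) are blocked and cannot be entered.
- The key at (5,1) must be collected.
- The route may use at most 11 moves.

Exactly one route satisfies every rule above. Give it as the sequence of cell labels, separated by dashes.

Any route must reach (5,1) and still end at (2,3) within 11 moves, so the order of the required stops is forced.
Route from (2,4): down to (3,4), left to (3,3), 2× down (reaching (5,3)), 2× left (reaching (5,1)), up to (4,1), right to (4,2), 2× up (reaching (2,2)), right to (2,3) — 11 moves in all.
Check: all required cells visited; 11 ≤ 11 moves.

(2,4) - (3,4) - (3,3) - (4,3) - (5,3) - (5,2) - (5,1) - (4,1) - (4,2) - (3,2) - (2,2) - (2,3)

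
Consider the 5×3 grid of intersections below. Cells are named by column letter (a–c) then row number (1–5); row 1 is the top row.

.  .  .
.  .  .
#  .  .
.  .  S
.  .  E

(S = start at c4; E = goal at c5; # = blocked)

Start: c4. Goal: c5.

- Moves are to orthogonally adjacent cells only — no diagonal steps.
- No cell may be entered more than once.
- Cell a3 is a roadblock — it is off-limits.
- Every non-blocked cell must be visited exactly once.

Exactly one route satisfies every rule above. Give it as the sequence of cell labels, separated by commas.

Need to visit all 14 open cells exactly once, starting at c4 and ending at c5.
Cell a1 has only two open neighbours (a2 and b1), so the path must pass straight through it: one of those is the cell it's entered from and the other is where it exits.
Route from c4: up 3 to c1, left 2 to a1, down 1 to a2, right 1 to b2, down 2 to b4, left 1 to a4, down 1 to a5, right 2 to c5 — 13 moves in all.
Check: all 14 open cells covered.

c4, c3, c2, c1, b1, a1, a2, b2, b3, b4, a4, a5, b5, c5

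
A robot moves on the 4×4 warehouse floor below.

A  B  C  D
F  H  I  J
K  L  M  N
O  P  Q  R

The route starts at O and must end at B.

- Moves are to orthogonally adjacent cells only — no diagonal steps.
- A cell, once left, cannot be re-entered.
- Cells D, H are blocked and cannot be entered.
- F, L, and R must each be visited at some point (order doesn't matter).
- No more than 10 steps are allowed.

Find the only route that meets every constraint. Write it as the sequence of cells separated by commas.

The 10-move cap with required stops at F, L, R leaves no slack for detours.
Route from O: right 3 to R, up 1 to N, left 3 to K, up 2 to A, right 1 to B — 10 moves in all.
Check: all required cells visited; 10 ≤ 10 moves.

O, P, Q, R, N, M, L, K, F, A, B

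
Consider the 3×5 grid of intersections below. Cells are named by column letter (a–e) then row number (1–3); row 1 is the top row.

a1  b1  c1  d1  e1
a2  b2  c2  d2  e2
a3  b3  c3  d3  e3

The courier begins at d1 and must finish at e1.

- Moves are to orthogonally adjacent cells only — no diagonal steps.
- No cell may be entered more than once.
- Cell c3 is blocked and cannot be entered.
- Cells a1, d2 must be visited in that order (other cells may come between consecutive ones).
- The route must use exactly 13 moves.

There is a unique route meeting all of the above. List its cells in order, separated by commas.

The waypoints must appear in the order a1, d2, with no cell reused.
Route from d1: left 3 to a1, down 2 to a3, right 1 to b3, up 1 to b2, right 2 to d2, down 1 to d3, right 1 to e3, up 2 to e1 — 13 moves in all.
Check: order respected (a1 at step 3, d2 at step 9); 13 moves as required.

d1, c1, b1, a1, a2, a3, b3, b2, c2, d2, d3, e3, e2, e1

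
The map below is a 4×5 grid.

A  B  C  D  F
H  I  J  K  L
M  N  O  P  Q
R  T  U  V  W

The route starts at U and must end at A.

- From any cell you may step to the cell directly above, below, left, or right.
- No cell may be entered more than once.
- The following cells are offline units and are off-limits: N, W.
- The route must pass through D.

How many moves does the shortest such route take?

7

Any route passes through D somewhere between U and A. Summing Manhattan distances along the two legs (U → D → A) gives a lower bound of 4 + 3 = 7 moves.
A route of 7 moves achieves this: U → O → J → K → D → C → B → A.
Since 7 matches the lower bound, it is optimal.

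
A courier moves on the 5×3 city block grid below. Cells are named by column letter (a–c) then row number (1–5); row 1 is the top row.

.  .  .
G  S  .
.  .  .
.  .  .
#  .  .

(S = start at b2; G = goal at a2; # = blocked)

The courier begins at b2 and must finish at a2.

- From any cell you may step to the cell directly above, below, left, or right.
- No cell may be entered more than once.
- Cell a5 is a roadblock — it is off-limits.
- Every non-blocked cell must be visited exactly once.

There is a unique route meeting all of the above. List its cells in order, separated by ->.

Need to visit all 14 open cells exactly once, starting at b2 and ending at a2.
Cell c5 has only two open neighbours (c4 and b5), so the path must pass straight through it: one of those is the cell it's entered from and the other is where it exits.
Route from b2: down to b3, left to a3, down to a4, right to b4, down to b5, right to c5, 4× up (reaching c1), 2× left (reaching a1), down to a2 — 13 moves in all.
Check: all 14 open cells covered.

b2 -> b3 -> a3 -> a4 -> b4 -> b5 -> c5 -> c4 -> c3 -> c2 -> c1 -> b1 -> a1 -> a2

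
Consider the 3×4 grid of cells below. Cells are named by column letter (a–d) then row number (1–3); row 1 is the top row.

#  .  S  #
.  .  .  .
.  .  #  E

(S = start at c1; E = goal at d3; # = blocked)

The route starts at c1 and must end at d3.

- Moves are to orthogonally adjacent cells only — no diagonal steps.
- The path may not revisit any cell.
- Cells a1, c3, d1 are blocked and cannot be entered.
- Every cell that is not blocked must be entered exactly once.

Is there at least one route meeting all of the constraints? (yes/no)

no

Colour the cells like a checkerboard: each orthogonal step flips colour, so a Hamiltonian route alternates colours. Here there are 4 cells of one colour and 5 of the other, with start on the opposite colour to the goal — the counts and endpoints can't be arranged into an alternating sequence of length 9, so no Hamiltonian route exists.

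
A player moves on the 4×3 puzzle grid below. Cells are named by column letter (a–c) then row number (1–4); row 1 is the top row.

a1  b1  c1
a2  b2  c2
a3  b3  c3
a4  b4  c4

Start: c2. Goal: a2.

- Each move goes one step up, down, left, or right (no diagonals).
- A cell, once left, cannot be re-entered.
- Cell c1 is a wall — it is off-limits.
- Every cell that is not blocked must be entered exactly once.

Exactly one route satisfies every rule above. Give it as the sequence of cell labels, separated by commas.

Need to visit all 11 open cells exactly once, starting at c2 and ending at a2.
Cell b1 has only two open neighbours (b2 and a1), so the path must pass straight through it: one of those is the cell it's entered from and the other is where it exits.
Route from c2: 2× down (reaching c4), 2× left (reaching a4), up to a3, right to b3, 2× up (reaching b1), left to a1, down to a2 — 10 moves in all.
Check: all 11 open cells covered.

c2, c3, c4, b4, a4, a3, b3, b2, b1, a1, a2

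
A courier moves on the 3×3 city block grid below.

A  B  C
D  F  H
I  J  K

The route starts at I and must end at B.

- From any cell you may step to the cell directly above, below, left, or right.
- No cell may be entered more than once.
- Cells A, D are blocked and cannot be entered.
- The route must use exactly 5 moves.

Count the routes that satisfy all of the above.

3

Need simple routes of exactly 5 moves from I to B (Manhattan distance 3, so 1 moves are spent on a detour and 1 undoing it).
Enumerating: I J F H C B | I J K H C B | I J K H F B.
That gives 3 routes.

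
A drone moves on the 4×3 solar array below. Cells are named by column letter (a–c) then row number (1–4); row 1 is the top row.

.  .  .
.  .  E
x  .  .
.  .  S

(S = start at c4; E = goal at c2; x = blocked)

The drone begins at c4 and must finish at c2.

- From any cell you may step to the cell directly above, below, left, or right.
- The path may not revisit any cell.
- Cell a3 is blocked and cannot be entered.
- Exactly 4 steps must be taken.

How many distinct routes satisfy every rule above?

Need simple routes of exactly 4 moves from c4 to c2 (Manhattan distance 2, so 1 moves are spent on a detour and 1 undoing it).
Enumerating: c4 c3 b3 b2 c2 | c4 b4 b3 b2 c2 | c4 b4 b3 c3 c2.
That gives 3 routes.

3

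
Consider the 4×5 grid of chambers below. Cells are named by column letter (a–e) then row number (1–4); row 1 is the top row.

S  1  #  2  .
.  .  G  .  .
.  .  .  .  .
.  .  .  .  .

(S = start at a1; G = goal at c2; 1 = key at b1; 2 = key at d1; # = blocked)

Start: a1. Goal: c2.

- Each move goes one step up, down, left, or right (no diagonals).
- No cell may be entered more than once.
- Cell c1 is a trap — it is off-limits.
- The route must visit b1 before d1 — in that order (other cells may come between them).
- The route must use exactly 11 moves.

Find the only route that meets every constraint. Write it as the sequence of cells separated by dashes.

a1 - b1 - b2 - b3 - c3 - d3 - e3 - e2 - e1 - d1 - d2 - c2

The waypoints must appear in the order b1, d1, with no cell reused.
Route from a1: right to b1, 2× down (reaching b3), 3× right (reaching e3), 2× up (reaching e1), left to d1, down to d2, left to c2 — 11 moves in all.
Check: order respected (1 at step 1, 2 at step 9); 11 moves as required.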